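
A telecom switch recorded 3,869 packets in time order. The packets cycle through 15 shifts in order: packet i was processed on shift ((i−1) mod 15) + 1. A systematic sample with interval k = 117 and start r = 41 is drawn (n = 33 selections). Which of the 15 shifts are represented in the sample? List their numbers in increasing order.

Consecutive selections differ by k = 117, so their shift numbers differ by 117 mod 15 = 12.
gcd(117, 15) = 3, so the sample visits 15/3 = 5 distinct residues mod 15.
Start 41 is shift 11; the shifts hit are 2, 5, 8, 11, 14.

2, 5, 8, 11, 14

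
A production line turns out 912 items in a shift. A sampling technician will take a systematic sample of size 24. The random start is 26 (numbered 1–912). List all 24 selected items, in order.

26, 64, 102, 140, 178, 216, 254, 292, 330, 368, 406, 444, 482, 520, 558, 596, 634, 672, 710, 748, 786, 824, 862, 900

k = N/n = 912/24 = 38
item 1: 26
item 2: 26 + 38 = 64
item 3: 64 + 38 = 102
item 4: 102 + 38 = 140
item 5: 140 + 38 = 178
item 6: 178 + 38 = 216
item 7: 216 + 38 = 254
item 8: 254 + 38 = 292
item 9: 292 + 38 = 330
item 10: 330 + 38 = 368
item 11: 368 + 38 = 406
item 12: 406 + 38 = 444
item 13: 444 + 38 = 482
item 14: 482 + 38 = 520
item 15: 520 + 38 = 558
item 16: 558 + 38 = 596
item 17: 596 + 38 = 634
item 18: 634 + 38 = 672
item 19: 672 + 38 = 710
item 20: 710 + 38 = 748
item 21: 748 + 38 = 786
item 22: 786 + 38 = 824
item 23: 824 + 38 = 862
item 24: 862 + 38 = 900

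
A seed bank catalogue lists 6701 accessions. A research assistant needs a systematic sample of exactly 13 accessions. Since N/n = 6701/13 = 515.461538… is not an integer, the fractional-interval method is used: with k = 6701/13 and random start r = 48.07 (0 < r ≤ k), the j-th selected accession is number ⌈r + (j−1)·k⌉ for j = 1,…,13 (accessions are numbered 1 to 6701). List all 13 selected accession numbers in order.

49, 564, 1079, 1595, 2110, 2626, 3141, 3657, 4172, 4688, 5203, 5719, 6234

j=1: r + 0k = 48.07 → ⌈·⌉ = 49
j=2: r + 1k = 563.531538… → ⌈·⌉ = 564
j=3: r + 2k = 1078.993076… → ⌈·⌉ = 1079
j=4: r + 3k = 1594.454615… → ⌈·⌉ = 1595
j=5: r + 4k = 2109.916153… → ⌈·⌉ = 2110
j=6: r + 5k = 2625.377692… → ⌈·⌉ = 2626
j=7: r + 6k = 3140.839230… → ⌈·⌉ = 3141
j=8: r + 7k = 3656.300769… → ⌈·⌉ = 3657
j=9: r + 8k = 4171.762307… → ⌈·⌉ = 4172
j=10: r + 9k = 4687.223846… → ⌈·⌉ = 4688
j=11: r + 10k = 5202.685384… → ⌈·⌉ = 5203
j=12: r + 11k = 5718.146923… → ⌈·⌉ = 5719
j=13: r + 12k = 6233.608461… → ⌈·⌉ = 6234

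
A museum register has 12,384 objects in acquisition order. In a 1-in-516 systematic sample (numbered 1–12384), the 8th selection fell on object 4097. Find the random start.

485

k = 516
r = 4097 − (8−1)×516 = 4097 − 3612 = 485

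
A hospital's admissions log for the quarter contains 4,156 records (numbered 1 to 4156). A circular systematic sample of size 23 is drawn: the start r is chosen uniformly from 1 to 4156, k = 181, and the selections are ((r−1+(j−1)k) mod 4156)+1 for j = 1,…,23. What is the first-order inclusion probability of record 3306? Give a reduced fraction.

23/4156

For each position j, as r ranges over 1…4156 the j-th selection hits every record exactly once, so record 3306 is selected for exactly 23 of the 4156 starts.
Inclusion probability = 23/4156.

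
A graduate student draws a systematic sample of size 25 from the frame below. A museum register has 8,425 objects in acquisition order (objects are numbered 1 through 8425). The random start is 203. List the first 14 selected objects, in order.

k = N/n = 8425/25 = 337
object 1: 203
object 2: 203 + 337 = 540
object 3: 540 + 337 = 877
object 4: 877 + 337 = 1214
object 5: 1214 + 337 = 1551
object 6: 1551 + 337 = 1888
object 7: 1888 + 337 = 2225
object 8: 2225 + 337 = 2562
object 9: 2562 + 337 = 2899
object 10: 2899 + 337 = 3236
object 11: 3236 + 337 = 3573
object 12: 3573 + 337 = 3910
object 13: 3910 + 337 = 4247
object 14: 4247 + 337 = 4584

203, 540, 877, 1214, 1551, 1888, 2225, 2562, 2899, 3236, 3573, 3910, 4247, 4584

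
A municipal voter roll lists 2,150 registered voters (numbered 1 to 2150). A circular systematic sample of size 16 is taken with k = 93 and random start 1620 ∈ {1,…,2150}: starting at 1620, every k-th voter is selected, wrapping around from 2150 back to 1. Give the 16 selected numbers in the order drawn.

Selection 1: 1620
Selection 2: 1620 + 93 = 1713
Selection 3: 1713 + 93 = 1806
Selection 4: 1806 + 93 = 1899
Selection 5: 1899 + 93 = 1992
Selection 6: 1992 + 93 = 2085
Selection 7: 2085 + 93 = 2178 → 2178 − 2150 = 28
Selection 8: 28 + 93 = 121
Selection 9: 121 + 93 = 214
Selection 10: 214 + 93 = 307
Selection 11: 307 + 93 = 400
Selection 12: 400 + 93 = 493
Selection 13: 493 + 93 = 586
Selection 14: 586 + 93 = 679
Selection 15: 679 + 93 = 772
Selection 16: 772 + 93 = 865

1620, 1713, 1806, 1899, 1992, 2085, 28, 121, 214, 307, 400, 493, 586, 679, 772, 865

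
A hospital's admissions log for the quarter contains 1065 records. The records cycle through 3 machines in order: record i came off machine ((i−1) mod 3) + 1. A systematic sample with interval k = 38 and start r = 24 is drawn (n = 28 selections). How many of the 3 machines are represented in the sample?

3

Consecutive selections differ by k = 38, so their machine numbers differ by 38 mod 3 = 2.
gcd(38, 3) = 1, so the sample visits 3/1 = 3 distinct residues mod 3.
Start 24 is machine 3; the machines hit are 1, 2, 3.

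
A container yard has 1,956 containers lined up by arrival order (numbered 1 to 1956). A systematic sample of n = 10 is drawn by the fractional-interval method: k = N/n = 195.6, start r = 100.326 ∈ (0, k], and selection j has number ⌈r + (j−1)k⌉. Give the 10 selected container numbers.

101, 296, 492, 688, 883, 1079, 1274, 1470, 1666, 1861

j=1: r + 0k = 100.326 → ⌈·⌉ = 101
j=2: r + 1k = 295.926 → ⌈·⌉ = 296
j=3: r + 2k = 491.526 → ⌈·⌉ = 492
j=4: r + 3k = 687.126 → ⌈·⌉ = 688
j=5: r + 4k = 882.726 → ⌈·⌉ = 883
j=6: r + 5k = 1078.326 → ⌈·⌉ = 1079
j=7: r + 6k = 1273.926 → ⌈·⌉ = 1274
j=8: r + 7k = 1469.526 → ⌈·⌉ = 1470
j=9: r + 8k = 1665.126 → ⌈·⌉ = 1666
j=10: r + 9k = 1860.726 → ⌈·⌉ = 1861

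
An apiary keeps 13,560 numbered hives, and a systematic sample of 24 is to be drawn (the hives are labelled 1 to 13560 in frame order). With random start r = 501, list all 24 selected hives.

k = N/n = 13560/24 = 565
hive 1: 501
hive 2: 501 + 565 = 1066
hive 3: 1066 + 565 = 1631
hive 4: 1631 + 565 = 2196
hive 5: 2196 + 565 = 2761
hive 6: 2761 + 565 = 3326
hive 7: 3326 + 565 = 3891
hive 8: 3891 + 565 = 4456
hive 9: 4456 + 565 = 5021
hive 10: 5021 + 565 = 5586
hive 11: 5586 + 565 = 6151
hive 12: 6151 + 565 = 6716
hive 13: 6716 + 565 = 7281
hive 14: 7281 + 565 = 7846
hive 15: 7846 + 565 = 8411
hive 16: 8411 + 565 = 8976
hive 17: 8976 + 565 = 9541
hive 18: 9541 + 565 = 10106
hive 19: 10106 + 565 = 10671
hive 20: 10671 + 565 = 11236
hive 21: 11236 + 565 = 11801
hive 22: 11801 + 565 = 12366
hive 23: 12366 + 565 = 12931
hive 24: 12931 + 565 = 13496

501, 1066, 1631, 2196, 2761, 3326, 3891, 4456, 5021, 5586, 6151, 6716, 7281, 7846, 8411, 8976, 9541, 10106, 10671, 11236, 11801, 12366, 12931, 13496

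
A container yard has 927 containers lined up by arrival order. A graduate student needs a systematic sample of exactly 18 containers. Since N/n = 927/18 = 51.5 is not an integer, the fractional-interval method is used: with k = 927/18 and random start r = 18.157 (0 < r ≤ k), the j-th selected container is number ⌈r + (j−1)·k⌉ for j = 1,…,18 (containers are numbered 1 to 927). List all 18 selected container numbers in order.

j=1: r + 0k = 18.157 → ⌈·⌉ = 19
j=2: r + 1k = 69.657 → ⌈·⌉ = 70
j=3: r + 2k = 121.157 → ⌈·⌉ = 122
j=4: r + 3k = 172.657 → ⌈·⌉ = 173
j=5: r + 4k = 224.157 → ⌈·⌉ = 225
j=6: r + 5k = 275.657 → ⌈·⌉ = 276
j=7: r + 6k = 327.157 → ⌈·⌉ = 328
j=8: r + 7k = 378.657 → ⌈·⌉ = 379
j=9: r + 8k = 430.157 → ⌈·⌉ = 431
j=10: r + 9k = 481.657 → ⌈·⌉ = 482
j=11: r + 10k = 533.157 → ⌈·⌉ = 534
j=12: r + 11k = 584.657 → ⌈·⌉ = 585
j=13: r + 12k = 636.157 → ⌈·⌉ = 637
j=14: r + 13k = 687.657 → ⌈·⌉ = 688
j=15: r + 14k = 739.157 → ⌈·⌉ = 740
j=16: r + 15k = 790.657 → ⌈·⌉ = 791
j=17: r + 16k = 842.157 → ⌈·⌉ = 843
j=18: r + 17k = 893.657 → ⌈·⌉ = 894

19, 70, 122, 173, 225, 276, 328, 379, 431, 482, 534, 585, 637, 688, 740, 791, 843, 894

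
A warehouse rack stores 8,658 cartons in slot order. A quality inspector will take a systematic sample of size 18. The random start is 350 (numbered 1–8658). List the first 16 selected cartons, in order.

k = N/n = 8658/18 = 481
carton 1: 350
carton 2: 350 + 481 = 831
carton 3: 831 + 481 = 1312
carton 4: 1312 + 481 = 1793
carton 5: 1793 + 481 = 2274
carton 6: 2274 + 481 = 2755
carton 7: 2755 + 481 = 3236
carton 8: 3236 + 481 = 3717
carton 9: 3717 + 481 = 4198
carton 10: 4198 + 481 = 4679
carton 11: 4679 + 481 = 5160
carton 12: 5160 + 481 = 5641
carton 13: 5641 + 481 = 6122
carton 14: 6122 + 481 = 6603
carton 15: 6603 + 481 = 7084
carton 16: 7084 + 481 = 7565

350, 831, 1312, 1793, 2274, 2755, 3236, 3717, 4198, 4679, 5160, 5641, 6122, 6603, 7084, 7565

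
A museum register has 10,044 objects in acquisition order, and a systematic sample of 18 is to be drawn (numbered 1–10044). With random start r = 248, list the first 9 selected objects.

k = N/n = 10044/18 = 558
object 1: 248
object 2: 248 + 558 = 806
object 3: 806 + 558 = 1364
object 4: 1364 + 558 = 1922
object 5: 1922 + 558 = 2480
object 6: 2480 + 558 = 3038
object 7: 3038 + 558 = 3596
object 8: 3596 + 558 = 4154
object 9: 4154 + 558 = 4712

248, 806, 1364, 1922, 2480, 3038, 3596, 4154, 4712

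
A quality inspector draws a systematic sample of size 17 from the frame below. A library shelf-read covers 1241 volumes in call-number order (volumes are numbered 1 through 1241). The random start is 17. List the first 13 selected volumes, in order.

17, 90, 163, 236, 309, 382, 455, 528, 601, 674, 747, 820, 893

k = N/n = 1241/17 = 73
volume 1: 17
volume 2: 17 + 73 = 90
volume 3: 90 + 73 = 163
volume 4: 163 + 73 = 236
volume 5: 236 + 73 = 309
volume 6: 309 + 73 = 382
volume 7: 382 + 73 = 455
volume 8: 455 + 73 = 528
volume 9: 528 + 73 = 601
volume 10: 601 + 73 = 674
volume 11: 674 + 73 = 747
volume 12: 747 + 73 = 820
volume 13: 820 + 73 = 893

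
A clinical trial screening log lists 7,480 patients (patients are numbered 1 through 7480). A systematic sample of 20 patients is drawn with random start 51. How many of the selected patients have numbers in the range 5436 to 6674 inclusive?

3

k = 7480/20 = 374
First selection ≥ 5436: 51 + ⌈(5436−51)/374⌉·374 = 51 + 15×374 = 5661
Last selection ≤ 6674: 51 + ⌊(6674−51)/374⌋·374 = 51 + 17×374 = 6409
Count = 17 − 15 + 1 = 3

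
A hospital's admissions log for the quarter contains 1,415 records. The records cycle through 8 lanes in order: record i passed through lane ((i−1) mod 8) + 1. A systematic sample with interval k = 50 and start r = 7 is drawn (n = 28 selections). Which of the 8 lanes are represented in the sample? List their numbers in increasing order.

1, 3, 5, 7

Consecutive selections differ by k = 50, so their lane numbers differ by 50 mod 8 = 2.
gcd(50, 8) = 2, so the sample visits 8/2 = 4 distinct residues mod 8.
Start 7 is lane 7; the lanes hit are 1, 3, 5, 7.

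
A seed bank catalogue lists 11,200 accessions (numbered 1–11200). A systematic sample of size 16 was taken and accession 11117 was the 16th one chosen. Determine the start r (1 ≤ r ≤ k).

617

k = 11200/16 = 700
r = 11117 − (16−1)×700 = 11117 − 10500 = 617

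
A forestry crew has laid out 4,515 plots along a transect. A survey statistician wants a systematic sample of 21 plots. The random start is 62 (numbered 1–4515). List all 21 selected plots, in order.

k = N/n = 4515/21 = 215
plot 1: 62
plot 2: 62 + 215 = 277
plot 3: 277 + 215 = 492
plot 4: 492 + 215 = 707
plot 5: 707 + 215 = 922
plot 6: 922 + 215 = 1137
plot 7: 1137 + 215 = 1352
plot 8: 1352 + 215 = 1567
plot 9: 1567 + 215 = 1782
plot 10: 1782 + 215 = 1997
plot 11: 1997 + 215 = 2212
plot 12: 2212 + 215 = 2427
plot 13: 2427 + 215 = 2642
plot 14: 2642 + 215 = 2857
plot 15: 2857 + 215 = 3072
plot 16: 3072 + 215 = 3287
plot 17: 3287 + 215 = 3502
plot 18: 3502 + 215 = 3717
plot 19: 3717 + 215 = 3932
plot 20: 3932 + 215 = 4147
plot 21: 4147 + 215 = 4362

62, 277, 492, 707, 922, 1137, 1352, 1567, 1782, 1997, 2212, 2427, 2642, 2857, 3072, 3287, 3502, 3717, 3932, 4147, 4362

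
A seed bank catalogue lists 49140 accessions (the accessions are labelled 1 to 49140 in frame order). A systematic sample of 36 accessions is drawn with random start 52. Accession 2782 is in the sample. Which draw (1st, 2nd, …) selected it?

k = 49140/36 = 1365
position = (2782 − 52)/1365 + 1 = 2730/1365 + 1 = 2 + 1 = 3

3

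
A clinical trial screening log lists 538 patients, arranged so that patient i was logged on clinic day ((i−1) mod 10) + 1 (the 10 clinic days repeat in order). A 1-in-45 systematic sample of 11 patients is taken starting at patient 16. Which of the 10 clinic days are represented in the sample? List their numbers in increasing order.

Consecutive selections differ by k = 45, so their clinic day numbers differ by 45 mod 10 = 5.
gcd(45, 10) = 5, so the sample visits 10/5 = 2 distinct residues mod 10.
Start 16 is clinic day 6; the clinic days hit are 1, 6.

1, 6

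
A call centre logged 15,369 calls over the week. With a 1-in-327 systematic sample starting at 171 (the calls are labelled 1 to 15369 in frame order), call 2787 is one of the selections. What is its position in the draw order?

k = 327
position = (2787 − 171)/327 + 1 = 2616/327 + 1 = 8 + 1 = 9

9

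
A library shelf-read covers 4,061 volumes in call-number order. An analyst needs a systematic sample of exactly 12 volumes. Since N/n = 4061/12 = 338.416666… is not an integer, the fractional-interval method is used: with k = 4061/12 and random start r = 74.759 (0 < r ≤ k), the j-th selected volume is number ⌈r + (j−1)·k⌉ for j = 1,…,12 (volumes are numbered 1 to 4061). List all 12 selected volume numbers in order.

75, 414, 752, 1091, 1429, 1767, 2106, 2444, 2783, 3121, 3459, 3798

j=1: r + 0k = 74.759 → ⌈·⌉ = 75
j=2: r + 1k = 413.175666… → ⌈·⌉ = 414
j=3: r + 2k = 751.592333… → ⌈·⌉ = 752
j=4: r + 3k = 1090.009 → ⌈·⌉ = 1091
j=5: r + 4k = 1428.425666… → ⌈·⌉ = 1429
j=6: r + 5k = 1766.842333… → ⌈·⌉ = 1767
j=7: r + 6k = 2105.259 → ⌈·⌉ = 2106
j=8: r + 7k = 2443.675666… → ⌈·⌉ = 2444
j=9: r + 8k = 2782.092333… → ⌈·⌉ = 2783
j=10: r + 9k = 3120.509 → ⌈·⌉ = 3121
j=11: r + 10k = 3458.925666… → ⌈·⌉ = 3459
j=12: r + 11k = 3797.342333… → ⌈·⌉ = 3798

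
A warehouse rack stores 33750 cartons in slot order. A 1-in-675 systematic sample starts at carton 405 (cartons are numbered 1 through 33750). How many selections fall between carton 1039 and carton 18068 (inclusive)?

26

k = 675
First selection ≥ 1039: 405 + ⌈(1039−405)/675⌉·675 = 405 + 1×675 = 1080
Last selection ≤ 18068: 405 + ⌊(18068−405)/675⌋·675 = 405 + 26×675 = 17955
Count = 26 − 1 + 1 = 26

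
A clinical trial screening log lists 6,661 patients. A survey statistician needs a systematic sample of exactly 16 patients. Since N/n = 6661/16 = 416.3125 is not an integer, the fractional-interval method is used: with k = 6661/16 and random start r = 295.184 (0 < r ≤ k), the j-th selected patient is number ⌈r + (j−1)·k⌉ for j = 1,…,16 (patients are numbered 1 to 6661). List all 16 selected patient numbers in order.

j=1: r + 0k = 295.184 → ⌈·⌉ = 296
j=2: r + 1k = 711.4965 → ⌈·⌉ = 712
j=3: r + 2k = 1127.809 → ⌈·⌉ = 1128
j=4: r + 3k = 1544.1215 → ⌈·⌉ = 1545
j=5: r + 4k = 1960.434 → ⌈·⌉ = 1961
j=6: r + 5k = 2376.7465 → ⌈·⌉ = 2377
j=7: r + 6k = 2793.059 → ⌈·⌉ = 2794
j=8: r + 7k = 3209.3715 → ⌈·⌉ = 3210
j=9: r + 8k = 3625.684 → ⌈·⌉ = 3626
j=10: r + 9k = 4041.9965 → ⌈·⌉ = 4042
j=11: r + 10k = 4458.309 → ⌈·⌉ = 4459
j=12: r + 11k = 4874.6215 → ⌈·⌉ = 4875
j=13: r + 12k = 5290.934 → ⌈·⌉ = 5291
j=14: r + 13k = 5707.2465 → ⌈·⌉ = 5708
j=15: r + 14k = 6123.559 → ⌈·⌉ = 6124
j=16: r + 15k = 6539.8715 → ⌈·⌉ = 6540

296, 712, 1128, 1545, 1961, 2377, 2794, 3210, 3626, 4042, 4459, 4875, 5291, 5708, 6124, 6540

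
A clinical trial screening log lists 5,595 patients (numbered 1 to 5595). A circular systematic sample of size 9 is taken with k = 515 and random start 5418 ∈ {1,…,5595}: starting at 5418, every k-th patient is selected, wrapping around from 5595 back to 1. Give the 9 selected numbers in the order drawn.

5418, 338, 853, 1368, 1883, 2398, 2913, 3428, 3943

Selection 1: 5418
Selection 2: 5418 + 515 = 5933 → 5933 − 5595 = 338
Selection 3: 338 + 515 = 853
Selection 4: 853 + 515 = 1368
Selection 5: 1368 + 515 = 1883
Selection 6: 1883 + 515 = 2398
Selection 7: 2398 + 515 = 2913
Selection 8: 2913 + 515 = 3428
Selection 9: 3428 + 515 = 3943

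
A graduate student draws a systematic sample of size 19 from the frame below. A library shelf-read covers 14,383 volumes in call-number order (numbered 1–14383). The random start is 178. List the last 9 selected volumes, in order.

7748, 8505, 9262, 10019, 10776, 11533, 12290, 13047, 13804

k = N/n = 14383/19 = 757
11th selection = 178 + 10×757 = 7748
12th: 7748 + 757 = 8505
13th: 8505 + 757 = 9262
14th: 9262 + 757 = 10019
15th: 10019 + 757 = 10776
16th: 10776 + 757 = 11533
17th: 11533 + 757 = 12290
18th: 12290 + 757 = 13047
19th: 13047 + 757 = 13804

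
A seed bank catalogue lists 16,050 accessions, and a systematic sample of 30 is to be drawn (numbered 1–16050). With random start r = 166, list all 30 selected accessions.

k = N/n = 16050/30 = 535
accession 1: 166
accession 2: 166 + 535 = 701
accession 3: 701 + 535 = 1236
accession 4: 1236 + 535 = 1771
accession 5: 1771 + 535 = 2306
accession 6: 2306 + 535 = 2841
accession 7: 2841 + 535 = 3376
accession 8: 3376 + 535 = 3911
accession 9: 3911 + 535 = 4446
accession 10: 4446 + 535 = 4981
accession 11: 4981 + 535 = 5516
accession 12: 5516 + 535 = 6051
accession 13: 6051 + 535 = 6586
accession 14: 6586 + 535 = 7121
accession 15: 7121 + 535 = 7656
accession 16: 7656 + 535 = 8191
accession 17: 8191 + 535 = 8726
accession 18: 8726 + 535 = 9261
accession 19: 9261 + 535 = 9796
accession 20: 9796 + 535 = 10331
accession 21: 10331 + 535 = 10866
accession 22: 10866 + 535 = 11401
accession 23: 11401 + 535 = 11936
accession 24: 11936 + 535 = 12471
accession 25: 12471 + 535 = 13006
accession 26: 13006 + 535 = 13541
accession 27: 13541 + 535 = 14076
accession 28: 14076 + 535 = 14611
accession 29: 14611 + 535 = 15146
accession 30: 15146 + 535 = 15681

166, 701, 1236, 1771, 2306, 2841, 3376, 3911, 4446, 4981, 5516, 6051, 6586, 7121, 7656, 8191, 8726, 9261, 9796, 10331, 10866, 11401, 11936, 12471, 13006, 13541, 14076, 14611, 15146, 15681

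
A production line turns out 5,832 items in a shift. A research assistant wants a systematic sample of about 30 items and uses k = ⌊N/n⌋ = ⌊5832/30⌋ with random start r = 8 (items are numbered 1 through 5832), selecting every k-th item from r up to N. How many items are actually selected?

k = ⌊5832/30⌋ = 194
Achieved size = ⌊(5832 − 8)/194⌋ + 1 = ⌊5824/194⌋ + 1 = 30 + 1 = 31
(last selection: 8 + 30×194 = 5828 ≤ 5832; next would be 6022 > 5832)

31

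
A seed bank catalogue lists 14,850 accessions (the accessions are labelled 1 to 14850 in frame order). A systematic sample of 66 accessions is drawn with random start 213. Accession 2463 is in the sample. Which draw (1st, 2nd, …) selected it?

11

k = 14850/66 = 225
position = (2463 − 213)/225 + 1 = 2250/225 + 1 = 10 + 1 = 11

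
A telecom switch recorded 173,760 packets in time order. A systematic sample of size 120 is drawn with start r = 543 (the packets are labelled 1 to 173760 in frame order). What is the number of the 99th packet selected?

k = 173760/120 = 1448
99th selection = r + (99−1)·k = 543 + 98×1448 = 543 + 141904 = 142447

142447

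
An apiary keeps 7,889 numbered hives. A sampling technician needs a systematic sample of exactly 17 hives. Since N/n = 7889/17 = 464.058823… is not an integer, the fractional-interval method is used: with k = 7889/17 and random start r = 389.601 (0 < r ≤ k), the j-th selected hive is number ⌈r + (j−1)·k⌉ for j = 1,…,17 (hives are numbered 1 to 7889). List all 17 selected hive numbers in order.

j=1: r + 0k = 389.601 → ⌈·⌉ = 390
j=2: r + 1k = 853.659823… → ⌈·⌉ = 854
j=3: r + 2k = 1317.718647… → ⌈·⌉ = 1318
j=4: r + 3k = 1781.777470… → ⌈·⌉ = 1782
j=5: r + 4k = 2245.836294… → ⌈·⌉ = 2246
j=6: r + 5k = 2709.895117… → ⌈·⌉ = 2710
j=7: r + 6k = 3173.953941… → ⌈·⌉ = 3174
j=8: r + 7k = 3638.012764… → ⌈·⌉ = 3639
j=9: r + 8k = 4102.071588… → ⌈·⌉ = 4103
j=10: r + 9k = 4566.130411… → ⌈·⌉ = 4567
j=11: r + 10k = 5030.189235… → ⌈·⌉ = 5031
j=12: r + 11k = 5494.248058… → ⌈·⌉ = 5495
j=13: r + 12k = 5958.306882… → ⌈·⌉ = 5959
j=14: r + 13k = 6422.365705… → ⌈·⌉ = 6423
j=15: r + 14k = 6886.424529… → ⌈·⌉ = 6887
j=16: r + 15k = 7350.483352… → ⌈·⌉ = 7351
j=17: r + 16k = 7814.542176… → ⌈·⌉ = 7815

390, 854, 1318, 1782, 2246, 2710, 3174, 3639, 4103, 4567, 5031, 5495, 5959, 6423, 6887, 7351, 7815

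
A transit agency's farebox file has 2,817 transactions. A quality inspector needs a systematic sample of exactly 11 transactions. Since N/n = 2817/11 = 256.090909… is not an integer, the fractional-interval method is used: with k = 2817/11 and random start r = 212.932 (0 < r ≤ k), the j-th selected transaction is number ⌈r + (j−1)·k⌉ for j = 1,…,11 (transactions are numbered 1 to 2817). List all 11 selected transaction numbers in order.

213, 470, 726, 982, 1238, 1494, 1750, 2006, 2262, 2518, 2774

j=1: r + 0k = 212.932 → ⌈·⌉ = 213
j=2: r + 1k = 469.022909… → ⌈·⌉ = 470
j=3: r + 2k = 725.113818… → ⌈·⌉ = 726
j=4: r + 3k = 981.204727… → ⌈·⌉ = 982
j=5: r + 4k = 1237.295636… → ⌈·⌉ = 1238
j=6: r + 5k = 1493.386545… → ⌈·⌉ = 1494
j=7: r + 6k = 1749.477454… → ⌈·⌉ = 1750
j=8: r + 7k = 2005.568363… → ⌈·⌉ = 2006
j=9: r + 8k = 2261.659272… → ⌈·⌉ = 2262
j=10: r + 9k = 2517.750181… → ⌈·⌉ = 2518
j=11: r + 10k = 2773.841090… → ⌈·⌉ = 2774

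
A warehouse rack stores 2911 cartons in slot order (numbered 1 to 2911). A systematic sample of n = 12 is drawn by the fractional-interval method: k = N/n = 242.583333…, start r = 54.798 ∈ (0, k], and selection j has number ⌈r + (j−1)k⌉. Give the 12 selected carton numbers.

55, 298, 540, 783, 1026, 1268, 1511, 1753, 1996, 2239, 2481, 2724

j=1: r + 0k = 54.798 → ⌈·⌉ = 55
j=2: r + 1k = 297.381333… → ⌈·⌉ = 298
j=3: r + 2k = 539.964666… → ⌈·⌉ = 540
j=4: r + 3k = 782.548 → ⌈·⌉ = 783
j=5: r + 4k = 1025.131333… → ⌈·⌉ = 1026
j=6: r + 5k = 1267.714666… → ⌈·⌉ = 1268
j=7: r + 6k = 1510.298 → ⌈·⌉ = 1511
j=8: r + 7k = 1752.881333… → ⌈·⌉ = 1753
j=9: r + 8k = 1995.464666… → ⌈·⌉ = 1996
j=10: r + 9k = 2238.048 → ⌈·⌉ = 2239
j=11: r + 10k = 2480.631333… → ⌈·⌉ = 2481
j=12: r + 11k = 2723.214666… → ⌈·⌉ = 2724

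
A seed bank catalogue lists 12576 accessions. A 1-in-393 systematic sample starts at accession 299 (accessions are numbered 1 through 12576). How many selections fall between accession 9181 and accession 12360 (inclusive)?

8

k = 393
First selection ≥ 9181: 299 + ⌈(9181−299)/393⌉·393 = 299 + 23×393 = 9338
Last selection ≤ 12360: 299 + ⌊(12360−299)/393⌋·393 = 299 + 30×393 = 12089
Count = 30 − 23 + 1 = 8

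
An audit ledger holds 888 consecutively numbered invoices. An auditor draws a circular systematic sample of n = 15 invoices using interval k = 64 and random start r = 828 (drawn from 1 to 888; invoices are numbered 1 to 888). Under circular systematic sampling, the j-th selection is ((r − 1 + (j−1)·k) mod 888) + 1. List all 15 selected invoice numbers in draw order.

Selection 1: 828
Selection 2: 828 + 64 = 892 → 892 − 888 = 4
Selection 3: 4 + 64 = 68
Selection 4: 68 + 64 = 132
Selection 5: 132 + 64 = 196
Selection 6: 196 + 64 = 260
Selection 7: 260 + 64 = 324
Selection 8: 324 + 64 = 388
Selection 9: 388 + 64 = 452
Selection 10: 452 + 64 = 516
Selection 11: 516 + 64 = 580
Selection 12: 580 + 64 = 644
Selection 13: 644 + 64 = 708
Selection 14: 708 + 64 = 772
Selection 15: 772 + 64 = 836

828, 4, 68, 132, 196, 260, 324, 388, 452, 516, 580, 644, 708, 772, 836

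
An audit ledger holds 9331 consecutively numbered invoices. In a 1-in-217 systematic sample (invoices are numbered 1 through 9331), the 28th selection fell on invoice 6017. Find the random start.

158

k = 217
r = 6017 − (28−1)×217 = 6017 − 5859 = 158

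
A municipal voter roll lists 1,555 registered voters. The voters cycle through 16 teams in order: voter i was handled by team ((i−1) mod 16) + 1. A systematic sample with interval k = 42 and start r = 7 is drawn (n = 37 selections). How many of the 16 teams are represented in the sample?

Consecutive selections differ by k = 42, so their team numbers differ by 42 mod 16 = 10.
gcd(42, 16) = 2, so the sample visits 16/2 = 8 distinct residues mod 16.
Start 7 is team 7; the teams hit are 1, 3, 5, 7, 9, 11, 13, 15.

8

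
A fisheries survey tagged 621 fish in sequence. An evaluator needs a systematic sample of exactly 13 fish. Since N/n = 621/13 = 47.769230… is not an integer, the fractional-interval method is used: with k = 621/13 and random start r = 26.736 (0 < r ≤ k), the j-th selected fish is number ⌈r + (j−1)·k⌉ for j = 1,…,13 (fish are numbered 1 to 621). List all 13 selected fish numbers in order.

j=1: r + 0k = 26.736 → ⌈·⌉ = 27
j=2: r + 1k = 74.505230… → ⌈·⌉ = 75
j=3: r + 2k = 122.274461… → ⌈·⌉ = 123
j=4: r + 3k = 170.043692… → ⌈·⌉ = 171
j=5: r + 4k = 217.812923… → ⌈·⌉ = 218
j=6: r + 5k = 265.582153… → ⌈·⌉ = 266
j=7: r + 6k = 313.351384… → ⌈·⌉ = 314
j=8: r + 7k = 361.120615… → ⌈·⌉ = 362
j=9: r + 8k = 408.889846… → ⌈·⌉ = 409
j=10: r + 9k = 456.659076… → ⌈·⌉ = 457
j=11: r + 10k = 504.428307… → ⌈·⌉ = 505
j=12: r + 11k = 552.197538… → ⌈·⌉ = 553
j=13: r + 12k = 599.966769… → ⌈·⌉ = 600

27, 75, 123, 171, 218, 266, 314, 362, 409, 457, 505, 553, 600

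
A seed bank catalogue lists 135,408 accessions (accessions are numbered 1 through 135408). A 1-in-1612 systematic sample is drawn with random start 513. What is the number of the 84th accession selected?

k = 1612
84th selection = r + (84−1)·k = 513 + 83×1612 = 513 + 133796 = 134309

134309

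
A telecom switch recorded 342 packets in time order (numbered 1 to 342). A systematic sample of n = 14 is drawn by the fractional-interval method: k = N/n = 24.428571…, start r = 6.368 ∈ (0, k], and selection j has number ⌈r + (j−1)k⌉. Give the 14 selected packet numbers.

j=1: r + 0k = 6.368 → ⌈·⌉ = 7
j=2: r + 1k = 30.796571… → ⌈·⌉ = 31
j=3: r + 2k = 55.225142… → ⌈·⌉ = 56
j=4: r + 3k = 79.653714… → ⌈·⌉ = 80
j=5: r + 4k = 104.082285… → ⌈·⌉ = 105
j=6: r + 5k = 128.510857… → ⌈·⌉ = 129
j=7: r + 6k = 152.939428… → ⌈·⌉ = 153
j=8: r + 7k = 177.368 → ⌈·⌉ = 178
j=9: r + 8k = 201.796571… → ⌈·⌉ = 202
j=10: r + 9k = 226.225142… → ⌈·⌉ = 227
j=11: r + 10k = 250.653714… → ⌈·⌉ = 251
j=12: r + 11k = 275.082285… → ⌈·⌉ = 276
j=13: r + 12k = 299.510857… → ⌈·⌉ = 300
j=14: r + 13k = 323.939428… → ⌈·⌉ = 324

7, 31, 56, 80, 105, 129, 153, 178, 202, 227, 251, 276, 300, 324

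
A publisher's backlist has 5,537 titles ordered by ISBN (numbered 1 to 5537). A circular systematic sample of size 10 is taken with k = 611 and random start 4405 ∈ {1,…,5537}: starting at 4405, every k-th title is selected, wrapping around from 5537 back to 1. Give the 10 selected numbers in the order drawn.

4405, 5016, 90, 701, 1312, 1923, 2534, 3145, 3756, 4367

Selection 1: 4405
Selection 2: 4405 + 611 = 5016
Selection 3: 5016 + 611 = 5627 → 5627 − 5537 = 90
Selection 4: 90 + 611 = 701
Selection 5: 701 + 611 = 1312
Selection 6: 1312 + 611 = 1923
Selection 7: 1923 + 611 = 2534
Selection 8: 2534 + 611 = 3145
Selection 9: 3145 + 611 = 3756
Selection 10: 3756 + 611 = 4367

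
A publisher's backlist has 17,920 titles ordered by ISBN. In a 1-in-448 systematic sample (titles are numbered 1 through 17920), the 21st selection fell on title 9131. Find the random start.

171

k = 448
r = 9131 − (21−1)×448 = 9131 − 8960 = 171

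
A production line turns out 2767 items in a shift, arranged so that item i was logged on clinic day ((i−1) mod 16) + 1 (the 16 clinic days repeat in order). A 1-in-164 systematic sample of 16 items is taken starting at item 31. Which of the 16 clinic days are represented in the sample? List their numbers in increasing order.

Consecutive selections differ by k = 164, so their clinic day numbers differ by 164 mod 16 = 4.
gcd(164, 16) = 4, so the sample visits 16/4 = 4 distinct residues mod 16.
Start 31 is clinic day 15; the clinic days hit are 3, 7, 11, 15.

3, 7, 11, 15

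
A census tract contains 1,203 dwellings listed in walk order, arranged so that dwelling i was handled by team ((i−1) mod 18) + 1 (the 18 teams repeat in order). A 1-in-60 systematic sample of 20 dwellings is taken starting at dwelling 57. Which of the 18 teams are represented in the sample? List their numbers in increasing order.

Consecutive selections differ by k = 60, so their team numbers differ by 60 mod 18 = 6.
gcd(60, 18) = 6, so the sample visits 18/6 = 3 distinct residues mod 18.
Start 57 is team 3; the teams hit are 3, 9, 15.

3, 9, 15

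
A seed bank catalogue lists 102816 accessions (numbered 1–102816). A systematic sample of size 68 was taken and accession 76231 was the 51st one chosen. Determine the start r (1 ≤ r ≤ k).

k = 102816/68 = 1512
r = 76231 − (51−1)×1512 = 76231 − 75600 = 631

631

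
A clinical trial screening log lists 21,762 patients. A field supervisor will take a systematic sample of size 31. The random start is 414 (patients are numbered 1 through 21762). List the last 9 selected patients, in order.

k = N/n = 21762/31 = 702
23rd selection = 414 + 22×702 = 15858
24th: 15858 + 702 = 16560
25th: 16560 + 702 = 17262
26th: 17262 + 702 = 17964
27th: 17964 + 702 = 18666
28th: 18666 + 702 = 19368
29th: 19368 + 702 = 20070
30th: 20070 + 702 = 20772
31st: 20772 + 702 = 21474

15858, 16560, 17262, 17964, 18666, 19368, 20070, 20772, 21474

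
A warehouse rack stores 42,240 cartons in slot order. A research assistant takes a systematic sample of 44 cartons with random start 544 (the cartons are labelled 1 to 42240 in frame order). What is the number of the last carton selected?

41824

k = 42240/44 = 960
44th selection = r + (44−1)·k = 544 + 43×960 = 544 + 41280 = 41824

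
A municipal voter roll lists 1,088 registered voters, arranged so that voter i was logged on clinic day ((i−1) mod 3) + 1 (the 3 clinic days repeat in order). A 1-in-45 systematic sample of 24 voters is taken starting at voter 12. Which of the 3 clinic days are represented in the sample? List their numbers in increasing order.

3

Consecutive selections differ by k = 45, so their clinic day numbers differ by 45 mod 3 = 0.
gcd(45, 3) = 3, so the sample visits 3/3 = 1 distinct residues mod 3.
Start 12 is clinic day 3; the clinic days hit are 3.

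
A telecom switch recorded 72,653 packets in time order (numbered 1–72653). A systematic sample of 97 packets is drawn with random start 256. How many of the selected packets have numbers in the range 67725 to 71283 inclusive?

k = 72653/97 = 749
First selection ≥ 67725: 256 + ⌈(67725−256)/749⌉·749 = 256 + 91×749 = 68415
Last selection ≤ 71283: 256 + ⌊(71283−256)/749⌋·749 = 256 + 94×749 = 70662
Count = 94 − 91 + 1 = 4

4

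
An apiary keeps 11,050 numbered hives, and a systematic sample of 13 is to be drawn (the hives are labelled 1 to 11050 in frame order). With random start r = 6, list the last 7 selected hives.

5106, 5956, 6806, 7656, 8506, 9356, 10206

k = N/n = 11050/13 = 850
7th selection = 6 + 6×850 = 5106
8th: 5106 + 850 = 5956
9th: 5956 + 850 = 6806
10th: 6806 + 850 = 7656
11th: 7656 + 850 = 8506
12th: 8506 + 850 = 9356
13th: 9356 + 850 = 10206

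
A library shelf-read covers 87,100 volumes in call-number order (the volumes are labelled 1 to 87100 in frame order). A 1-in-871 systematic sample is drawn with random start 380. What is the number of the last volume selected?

k = 871
100th selection = r + (100−1)·k = 380 + 99×871 = 380 + 86229 = 86609

86609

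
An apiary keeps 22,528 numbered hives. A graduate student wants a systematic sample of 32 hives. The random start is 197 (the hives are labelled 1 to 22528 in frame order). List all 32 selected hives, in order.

197, 901, 1605, 2309, 3013, 3717, 4421, 5125, 5829, 6533, 7237, 7941, 8645, 9349, 10053, 10757, 11461, 12165, 12869, 13573, 14277, 14981, 15685, 16389, 17093, 17797, 18501, 19205, 19909, 20613, 21317, 22021

k = N/n = 22528/32 = 704
hive 1: 197
hive 2: 197 + 704 = 901
hive 3: 901 + 704 = 1605
hive 4: 1605 + 704 = 2309
hive 5: 2309 + 704 = 3013
hive 6: 3013 + 704 = 3717
hive 7: 3717 + 704 = 4421
hive 8: 4421 + 704 = 5125
hive 9: 5125 + 704 = 5829
hive 10: 5829 + 704 = 6533
hive 11: 6533 + 704 = 7237
hive 12: 7237 + 704 = 7941
hive 13: 7941 + 704 = 8645
hive 14: 8645 + 704 = 9349
hive 15: 9349 + 704 = 10053
hive 16: 10053 + 704 = 10757
hive 17: 10757 + 704 = 11461
hive 18: 11461 + 704 = 12165
hive 19: 12165 + 704 = 12869
hive 20: 12869 + 704 = 13573
hive 21: 13573 + 704 = 14277
hive 22: 14277 + 704 = 14981
hive 23: 14981 + 704 = 15685
hive 24: 15685 + 704 = 16389
hive 25: 16389 + 704 = 17093
hive 26: 17093 + 704 = 17797
hive 27: 17797 + 704 = 18501
hive 28: 18501 + 704 = 19205
hive 29: 19205 + 704 = 19909
hive 30: 19909 + 704 = 20613
hive 31: 20613 + 704 = 21317
hive 32: 21317 + 704 = 22021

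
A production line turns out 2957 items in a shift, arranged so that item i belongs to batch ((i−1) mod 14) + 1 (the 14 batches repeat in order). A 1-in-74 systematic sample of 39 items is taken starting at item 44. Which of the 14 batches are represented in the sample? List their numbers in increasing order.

2, 4, 6, 8, 10, 12, 14

Consecutive selections differ by k = 74, so their batch numbers differ by 74 mod 14 = 4.
gcd(74, 14) = 2, so the sample visits 14/2 = 7 distinct residues mod 14.
Start 44 is batch 2; the batches hit are 2, 4, 6, 8, 10, 12, 14.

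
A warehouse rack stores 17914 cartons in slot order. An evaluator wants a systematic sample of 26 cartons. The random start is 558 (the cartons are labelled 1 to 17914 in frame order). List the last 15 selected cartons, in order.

k = N/n = 17914/26 = 689
12th selection = 558 + 11×689 = 8137
13th: 8137 + 689 = 8826
14th: 8826 + 689 = 9515
15th: 9515 + 689 = 10204
16th: 10204 + 689 = 10893
17th: 10893 + 689 = 11582
18th: 11582 + 689 = 12271
19th: 12271 + 689 = 12960
20th: 12960 + 689 = 13649
21st: 13649 + 689 = 14338
22nd: 14338 + 689 = 15027
23rd: 15027 + 689 = 15716
24th: 15716 + 689 = 16405
25th: 16405 + 689 = 17094
26th: 17094 + 689 = 17783

8137, 8826, 9515, 10204, 10893, 11582, 12271, 12960, 13649, 14338, 15027, 15716, 16405, 17094, 17783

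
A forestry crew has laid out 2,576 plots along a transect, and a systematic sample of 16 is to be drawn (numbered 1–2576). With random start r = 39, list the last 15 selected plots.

k = N/n = 2576/16 = 161
2nd selection = 39 + 1×161 = 200
3rd: 200 + 161 = 361
4th: 361 + 161 = 522
5th: 522 + 161 = 683
6th: 683 + 161 = 844
7th: 844 + 161 = 1005
8th: 1005 + 161 = 1166
9th: 1166 + 161 = 1327
10th: 1327 + 161 = 1488
11th: 1488 + 161 = 1649
12th: 1649 + 161 = 1810
13th: 1810 + 161 = 1971
14th: 1971 + 161 = 2132
15th: 2132 + 161 = 2293
16th: 2293 + 161 = 2454

200, 361, 522, 683, 844, 1005, 1166, 1327, 1488, 1649, 1810, 1971, 2132, 2293, 2454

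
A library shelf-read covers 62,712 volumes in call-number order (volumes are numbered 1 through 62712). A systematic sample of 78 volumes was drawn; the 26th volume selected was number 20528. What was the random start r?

428

k = 62712/78 = 804
r = 20528 − (26−1)×804 = 20528 − 20100 = 428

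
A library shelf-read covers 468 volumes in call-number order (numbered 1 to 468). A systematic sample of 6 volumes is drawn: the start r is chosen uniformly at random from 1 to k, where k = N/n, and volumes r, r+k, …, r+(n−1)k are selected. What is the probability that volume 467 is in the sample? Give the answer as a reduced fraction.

1/78

k = 468/6 = 78.
Volume 467 is selected iff r ≡ 467 (mod 78); exactly one such r in {1,…,78}.
Inclusion probability = 1/78.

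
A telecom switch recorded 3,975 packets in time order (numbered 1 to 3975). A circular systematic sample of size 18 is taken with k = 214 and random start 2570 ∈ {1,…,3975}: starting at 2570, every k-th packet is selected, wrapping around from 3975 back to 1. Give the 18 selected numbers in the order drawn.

2570, 2784, 2998, 3212, 3426, 3640, 3854, 93, 307, 521, 735, 949, 1163, 1377, 1591, 1805, 2019, 2233

Selection 1: 2570
Selection 2: 2570 + 214 = 2784
Selection 3: 2784 + 214 = 2998
Selection 4: 2998 + 214 = 3212
Selection 5: 3212 + 214 = 3426
Selection 6: 3426 + 214 = 3640
Selection 7: 3640 + 214 = 3854
Selection 8: 3854 + 214 = 4068 → 4068 − 3975 = 93
Selection 9: 93 + 214 = 307
Selection 10: 307 + 214 = 521
Selection 11: 521 + 214 = 735
Selection 12: 735 + 214 = 949
Selection 13: 949 + 214 = 1163
Selection 14: 1163 + 214 = 1377
Selection 15: 1377 + 214 = 1591
Selection 16: 1591 + 214 = 1805
Selection 17: 1805 + 214 = 2019
Selection 18: 2019 + 214 = 2233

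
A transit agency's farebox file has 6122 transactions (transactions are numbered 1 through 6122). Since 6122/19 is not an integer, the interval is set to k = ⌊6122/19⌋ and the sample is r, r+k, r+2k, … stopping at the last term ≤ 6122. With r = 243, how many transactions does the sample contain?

k = ⌊6122/19⌋ = 322
Achieved size = ⌊(6122 − 243)/322⌋ + 1 = ⌊5879/322⌋ + 1 = 18 + 1 = 19
(last selection: 243 + 18×322 = 6039 ≤ 6122; next would be 6361 > 6122)

19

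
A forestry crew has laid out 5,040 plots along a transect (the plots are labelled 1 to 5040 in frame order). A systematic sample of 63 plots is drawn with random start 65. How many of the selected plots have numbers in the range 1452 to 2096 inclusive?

8

k = 5040/63 = 80
First selection ≥ 1452: 65 + ⌈(1452−65)/80⌉·80 = 65 + 18×80 = 1505
Last selection ≤ 2096: 65 + ⌊(2096−65)/80⌋·80 = 65 + 25×80 = 2065
Count = 25 − 18 + 1 = 8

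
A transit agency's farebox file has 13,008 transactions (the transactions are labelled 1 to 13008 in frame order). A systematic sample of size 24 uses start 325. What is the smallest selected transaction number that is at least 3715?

4119

k = 13008/24 = 542
Steps past start: ⌈(3715 − 325)/542⌉ = ⌈3390/542⌉ = 7
Selected transaction: 325 + 7×542 = 4119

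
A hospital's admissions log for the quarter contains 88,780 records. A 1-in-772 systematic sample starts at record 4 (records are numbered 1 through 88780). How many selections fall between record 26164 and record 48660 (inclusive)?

30

k = 772
First selection ≥ 26164: 4 + ⌈(26164−4)/772⌉·772 = 4 + 34×772 = 26252
Last selection ≤ 48660: 4 + ⌊(48660−4)/772⌋·772 = 4 + 63×772 = 48640
Count = 63 − 34 + 1 = 30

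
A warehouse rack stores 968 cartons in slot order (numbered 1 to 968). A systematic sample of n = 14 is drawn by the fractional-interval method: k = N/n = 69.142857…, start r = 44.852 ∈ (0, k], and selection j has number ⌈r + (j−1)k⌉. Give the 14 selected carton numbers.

j=1: r + 0k = 44.852 → ⌈·⌉ = 45
j=2: r + 1k = 113.994857… → ⌈·⌉ = 114
j=3: r + 2k = 183.137714… → ⌈·⌉ = 184
j=4: r + 3k = 252.280571… → ⌈·⌉ = 253
j=5: r + 4k = 321.423428… → ⌈·⌉ = 322
j=6: r + 5k = 390.566285… → ⌈·⌉ = 391
j=7: r + 6k = 459.709142… → ⌈·⌉ = 460
j=8: r + 7k = 528.852 → ⌈·⌉ = 529
j=9: r + 8k = 597.994857… → ⌈·⌉ = 598
j=10: r + 9k = 667.137714… → ⌈·⌉ = 668
j=11: r + 10k = 736.280571… → ⌈·⌉ = 737
j=12: r + 11k = 805.423428… → ⌈·⌉ = 806
j=13: r + 12k = 874.566285… → ⌈·⌉ = 875
j=14: r + 13k = 943.709142… → ⌈·⌉ = 944

45, 114, 184, 253, 322, 391, 460, 529, 598, 668, 737, 806, 875, 944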